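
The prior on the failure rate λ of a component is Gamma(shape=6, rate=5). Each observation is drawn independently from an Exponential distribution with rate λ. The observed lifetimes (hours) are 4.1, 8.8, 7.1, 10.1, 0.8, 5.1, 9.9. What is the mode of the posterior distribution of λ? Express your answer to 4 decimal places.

λ̂_MAP = 0.2358

The Exponential(rate=λ) likelihood is ∝ λ^n e^(−λΣtᵢ). Here n = 7 and Σtᵢ = 4.1 + 8.8 + 7.1 + 10.1 + 0.8 + 5.1 + 9.9 = 45.9.
Posterior ∝ λ^5e^(−5λ) · λ^7e^(−45.9λ) = λ^12e^(−50.9λ), i.e. Gamma(13, 50.9).
Mode = (a−1)/b = 12/50.9 ≈ 0.2358.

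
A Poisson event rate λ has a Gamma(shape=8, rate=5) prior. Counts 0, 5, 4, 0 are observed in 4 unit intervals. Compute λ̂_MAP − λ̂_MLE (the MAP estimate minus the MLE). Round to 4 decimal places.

Σxᵢ = 9. Posterior is Gamma(17, 9); MAP = (17−1)/9 = 16/9 ≈ 1.77778.
MLE = x̄ = 9/4 ≈ 2.25000.
Difference = 16/9 − 9/4 = -17/36 ≈ -0.4722.

MAP − MLE = -0.4722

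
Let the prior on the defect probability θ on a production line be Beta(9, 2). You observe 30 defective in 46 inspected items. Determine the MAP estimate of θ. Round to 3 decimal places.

θ̂_MAP = 0.691

Prior: Beta(9, 2).
Data: 30 successes in 46 trials. The binomial likelihood contributes θ^30(1−θ)^16, so the posterior is Beta(9+30, 2+16) = Beta(39, 18).
For Beta(a, b) with a, b > 1 the mode is (a−1)/(a+b−2) = 38/55 ≈ 0.691.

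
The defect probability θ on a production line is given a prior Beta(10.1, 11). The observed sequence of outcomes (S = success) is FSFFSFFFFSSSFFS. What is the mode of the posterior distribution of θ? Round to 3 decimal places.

θ̂_MAP = 0.443

Prior: Beta(10.1, 11).
Data: 6 successes in 15 trials (from the sequence). The binomial likelihood contributes θ^6(1−θ)^9, so the posterior is Beta(10.1+6, 11+9) = Beta(16.1, 20).
For Beta(a, b) with a, b > 1 the mode is (a−1)/(a+b−2) = 15.1/34.1 ≈ 0.443.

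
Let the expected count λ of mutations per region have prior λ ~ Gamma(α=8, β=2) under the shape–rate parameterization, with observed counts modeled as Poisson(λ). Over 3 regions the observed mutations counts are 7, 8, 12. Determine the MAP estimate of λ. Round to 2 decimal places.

λ̂_MAP = 6.80

Σxᵢ = 7+8+12 = 27, with n = 3.
Posterior ∝ λ^7e^(−2λ) · λ^27e^(−3λ) = λ^34e^(−5λ), i.e. Gamma(shape=35, rate=5).
The mode of a Gamma(a, b) with a ≥ 1 (shape–rate) is (a−1)/b = 34/5 ≈ 6.80.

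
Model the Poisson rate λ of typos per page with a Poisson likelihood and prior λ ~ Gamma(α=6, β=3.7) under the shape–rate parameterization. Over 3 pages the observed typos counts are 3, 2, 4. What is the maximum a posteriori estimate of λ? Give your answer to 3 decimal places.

Σxᵢ = 3+2+4 = 9, with n = 3.
Posterior ∝ λ^5e^(−3.7λ) · λ^9e^(−3λ) = λ^14e^(−6.7λ), i.e. Gamma(shape=15, rate=6.7).
The mode of a Gamma(a, b) with a ≥ 1 (shape–rate) is (a−1)/b = 14/6.7 ≈ 2.090.

λ̂_MAP = 2.090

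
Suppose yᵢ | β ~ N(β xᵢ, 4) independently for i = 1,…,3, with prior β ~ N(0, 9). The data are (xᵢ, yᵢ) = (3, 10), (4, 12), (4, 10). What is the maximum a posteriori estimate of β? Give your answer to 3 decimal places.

β̂_MAP = 2.847

log p(β | y) = −Σ(yᵢ − βxᵢ)²/(2·4) − β²/(2·9) + const.
Setting the derivative to zero: Σxᵢ(yᵢ − βxᵢ)/4 − β/9 = 0, so β = Σxᵢyᵢ / (Σxᵢ² + σ²/τ²).
Σxᵢyᵢ = 3·10 + 4·12 + 4·10 = 118; Σxᵢ² = 41; σ²/τ² = 4/9.
β̂_MAP = 118 / (41 + 4/9) = 118/(373/9) = 1062/373 ≈ 2.847.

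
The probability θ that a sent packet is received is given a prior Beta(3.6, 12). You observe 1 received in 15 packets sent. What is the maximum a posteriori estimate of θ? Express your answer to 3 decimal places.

θ̂_MAP = 0.126

Prior: Beta(3.6, 12).
Data: 1 success in 15 trials. The binomial likelihood contributes θ(1−θ)^14, so the posterior is Beta(3.6+1, 12+14) = Beta(4.6, 26).
For Beta(a, b) with a, b > 1 the mode is (a−1)/(a+b−2) = 3.6/28.6 ≈ 0.126.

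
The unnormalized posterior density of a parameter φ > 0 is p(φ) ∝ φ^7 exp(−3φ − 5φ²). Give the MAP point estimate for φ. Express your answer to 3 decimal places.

ℓ'(φ) = 7/φ − 3 − 10φ. Setting this to zero and multiplying by φ: 10φ² + 3φ − 7 = 0.
φ = (−3 + √(3² + 4·10·7)) / (2·10) = (−3 + √289) / 20 = (−3 + 17)/20 = 7/10.
ℓ''(φ) = −7/φ² − 10 < 0, confirming a maximum.

φ̂_MAP = 0.700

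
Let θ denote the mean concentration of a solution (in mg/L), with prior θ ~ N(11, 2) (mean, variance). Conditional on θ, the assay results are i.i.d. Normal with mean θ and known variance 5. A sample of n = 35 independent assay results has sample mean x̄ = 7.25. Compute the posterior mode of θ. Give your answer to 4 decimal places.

n = 35, x̄ = 7.25.
For a Normal prior and Normal likelihood with known variance, the posterior is Normal; its mode equals its mean, the precision-weighted average.
Prior precision 1/σ₀² = 1/2 = 0.5; data precision n/σ² = 35/5 = 7.
θ̂ = (0.5·11 + 7·7.25) / (0.5 + 7) = 56.25/7.5 = 7.5000.

θ̂_MAP = 7.5000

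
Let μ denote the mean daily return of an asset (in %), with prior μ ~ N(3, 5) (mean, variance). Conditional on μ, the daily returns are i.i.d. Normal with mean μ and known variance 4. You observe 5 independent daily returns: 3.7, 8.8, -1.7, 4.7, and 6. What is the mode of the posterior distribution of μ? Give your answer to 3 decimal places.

μ̂_MAP = 4.121

n = 5; x̄ = (3.7 + 8.8 + (-1.7) + 4.7 + 6)/5 = 21.5/5 = 4.3.
For a Normal prior and Normal likelihood with known variance, the posterior is Normal; its mode equals its mean, the precision-weighted average.
Prior precision 1/σ₀² = 1/5 = 0.2; data precision n/σ² = 5/4 = 1.25.
μ̂ = (0.2·3 + 1.25·4.3) / (0.2 + 1.25) = 5.975/1.45 = 239/58 ≈ 4.121.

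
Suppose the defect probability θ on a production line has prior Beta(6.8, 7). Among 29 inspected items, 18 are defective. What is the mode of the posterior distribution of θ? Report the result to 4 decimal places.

θ̂_MAP = 0.5833

Prior: Beta(6.8, 7).
Data: 18 successes in 29 trials. The binomial likelihood contributes θ^18(1−θ)^11, so the posterior is Beta(6.8+18, 7+11) = Beta(24.8, 18).
For Beta(a, b) with a, b > 1 the mode is (a−1)/(a+b−2) = 23.8/40.8 ≈ 0.5833.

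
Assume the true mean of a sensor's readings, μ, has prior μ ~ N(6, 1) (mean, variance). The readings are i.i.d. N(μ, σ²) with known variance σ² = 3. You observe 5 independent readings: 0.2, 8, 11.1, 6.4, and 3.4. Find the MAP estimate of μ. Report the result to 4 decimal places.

n = 5; x̄ = (0.2 + 8 + 11.1 + 6.4 + 3.4)/5 = 29.1/5 = 5.82.
For a Normal prior and Normal likelihood with known variance, the posterior is Normal; its mode equals its mean, the precision-weighted average.
Prior precision 1/σ₀² = 1/1 = 1; data precision n/σ² = 5/3.
μ̂ = (1·6 + (5/3)·5.82) / (1 + 5/3) = 15.7/(8/3) = 5.8875.

μ̂_MAP = 5.8875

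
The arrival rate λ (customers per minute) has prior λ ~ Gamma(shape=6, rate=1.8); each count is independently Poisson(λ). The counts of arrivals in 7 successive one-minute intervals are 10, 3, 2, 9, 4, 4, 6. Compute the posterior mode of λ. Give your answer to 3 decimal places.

Σxᵢ = 10+3+2+9+4+4+6 = 38, with n = 7.
Posterior ∝ λ^5e^(−1.8λ) · λ^38e^(−7λ) = λ^43e^(−8.8λ), i.e. Gamma(shape=44, rate=8.8).
The mode of a Gamma(a, b) with a ≥ 1 (shape–rate) is (a−1)/b = 43/8.8 ≈ 4.886.

λ̂_MAP = 4.886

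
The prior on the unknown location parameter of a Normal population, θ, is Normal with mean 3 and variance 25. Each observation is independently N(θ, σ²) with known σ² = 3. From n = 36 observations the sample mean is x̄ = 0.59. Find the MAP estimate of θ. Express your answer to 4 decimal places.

n = 36, x̄ = 0.59.
For a Normal prior and Normal likelihood with known variance, the posterior is Normal; its mode equals its mean, the precision-weighted average.
Prior precision 1/σ₀² = 1/25 = 0.04; data precision n/σ² = 36/3 = 12.
θ̂ = (0.04·3 + 12·0.59) / (0.04 + 12) = 7.2/12.04 = 180/301 ≈ 0.5980.

θ̂_MAP = 0.5980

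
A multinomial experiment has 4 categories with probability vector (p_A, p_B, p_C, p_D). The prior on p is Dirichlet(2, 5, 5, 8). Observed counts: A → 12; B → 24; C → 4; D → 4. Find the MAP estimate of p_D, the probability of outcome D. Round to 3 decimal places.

The posterior is Dirichlet(αᵢ + nᵢ) = Dirichlet(14, 29, 9, 12).
For a Dirichlet(a₁,…,a_K) with all aᵢ > 1, the mode has j-th component (aⱼ − 1)/(Σaᵢ − K).
Here Σaᵢ = 64 and K = 4, so p_D = (12 − 1)/(64 − 4) = 11/60 ≈ 0.183.

MAP estimate of p_D = 0.183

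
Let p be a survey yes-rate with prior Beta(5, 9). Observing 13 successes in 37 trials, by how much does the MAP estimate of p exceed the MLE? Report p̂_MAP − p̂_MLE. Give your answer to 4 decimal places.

MAP − MLE = -0.0044

Posterior is Beta(18, 33); MAP = (18−1)/(51−2) = 17/49 ≈ 0.34694.
MLE ignores the prior: p̂_MLE = k/n = 13/37 ≈ 0.35135.
Difference = 17/49 − 13/37 = -8/1813 ≈ -0.0044.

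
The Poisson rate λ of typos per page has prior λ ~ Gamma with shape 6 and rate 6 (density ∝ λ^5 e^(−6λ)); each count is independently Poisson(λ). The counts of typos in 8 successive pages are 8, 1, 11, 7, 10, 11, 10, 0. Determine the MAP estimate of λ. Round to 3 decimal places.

Σxᵢ = 8+1+11+7+10+11+10+0 = 58, with n = 8.
Posterior ∝ λ^5e^(−6λ) · λ^58e^(−8λ) = λ^63e^(−14λ), i.e. Gamma(shape=64, rate=14).
The mode of a Gamma(a, b) with a ≥ 1 (shape–rate) is (a−1)/b = 63/14 ≈ 4.500.

λ̂_MAP = 4.500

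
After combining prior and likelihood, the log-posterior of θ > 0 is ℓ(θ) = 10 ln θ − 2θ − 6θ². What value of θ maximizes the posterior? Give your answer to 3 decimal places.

θ̂_MAP = 0.833

ℓ'(θ) = 10/θ − 2 − 12θ. Setting this to zero and multiplying by θ: 12θ² + 2θ − 10 = 0.
θ = (−2 + √(2² + 4·12·10)) / (2·12) = (−2 + √484) / 24 = (−2 + 22)/24 = 5/6.
ℓ''(θ) = −10/θ² − 12 < 0, confirming a maximum.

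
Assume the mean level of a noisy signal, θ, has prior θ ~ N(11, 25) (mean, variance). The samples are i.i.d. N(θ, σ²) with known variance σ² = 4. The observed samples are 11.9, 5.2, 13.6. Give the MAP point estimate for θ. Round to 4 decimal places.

θ̂_MAP = 10.2722

n = 3; x̄ = (11.9 + 5.2 + 13.6)/3 = 30.7/3 = 307/30 ≈ 10.2333.
For a Normal prior and Normal likelihood with known variance, the posterior is Normal; its mode equals its mean, the precision-weighted average.
Prior precision 1/σ₀² = 1/25 = 0.04; data precision n/σ² = 3/4 = 0.75.
θ̂ = (0.04·11 + 0.75·(307/30)) / (0.04 + 0.75) = 8.115/0.79 = 1623/158 ≈ 10.2722.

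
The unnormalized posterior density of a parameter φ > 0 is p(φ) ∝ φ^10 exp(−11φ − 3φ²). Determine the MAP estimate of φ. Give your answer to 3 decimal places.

ℓ'(φ) = 10/φ − 11 − 6φ. Setting this to zero and multiplying by φ: 6φ² + 11φ − 10 = 0.
φ = (−11 + √(11² + 4·6·10)) / (2·6) = (−11 + √361) / 12 = (−11 + 19)/12 = 2/3.
ℓ''(φ) = −10/φ² − 6 < 0, confirming a maximum.

φ̂_MAP = 0.667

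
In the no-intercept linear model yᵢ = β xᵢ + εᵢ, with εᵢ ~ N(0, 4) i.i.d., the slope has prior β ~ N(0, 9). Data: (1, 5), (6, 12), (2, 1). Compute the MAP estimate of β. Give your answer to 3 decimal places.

log p(β | y) = −Σ(yᵢ − βxᵢ)²/(2·4) − β²/(2·9) + const.
Setting the derivative to zero: Σxᵢ(yᵢ − βxᵢ)/4 − β/9 = 0, so β = Σxᵢyᵢ / (Σxᵢ² + σ²/τ²).
Σxᵢyᵢ = 1·5 + 6·12 + 2·1 = 79; Σxᵢ² = 41; σ²/τ² = 4/9.
β̂_MAP = 79 / (41 + 4/9) = 79/(373/9) = 711/373 ≈ 1.906.

β̂_MAP = 1.906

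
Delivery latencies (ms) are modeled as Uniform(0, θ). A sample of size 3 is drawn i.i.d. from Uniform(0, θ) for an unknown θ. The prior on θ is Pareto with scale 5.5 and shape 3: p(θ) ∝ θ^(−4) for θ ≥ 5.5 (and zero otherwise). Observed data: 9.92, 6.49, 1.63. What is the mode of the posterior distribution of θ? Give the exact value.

θ̂_MAP = 9.92

The Uniform(0, θ) likelihood is θ^(−n) for θ ≥ max(xᵢ), zero otherwise. Here max(xᵢ) = 9.92.
Posterior ∝ θ^(−4) · θ^(−3) = θ^(−7) on θ ≥ max(5.5, 9.92) = 9.92.
This density is strictly decreasing in θ, so the posterior mode lies at the lower boundary of the support.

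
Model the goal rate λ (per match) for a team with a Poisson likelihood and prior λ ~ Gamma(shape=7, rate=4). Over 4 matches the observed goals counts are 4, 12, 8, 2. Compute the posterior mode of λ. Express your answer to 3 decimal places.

Σxᵢ = 4+12+8+2 = 26, with n = 4.
Posterior ∝ λ^6e^(−4λ) · λ^26e^(−4λ) = λ^32e^(−8λ), i.e. Gamma(shape=33, rate=8).
The mode of a Gamma(a, b) with a ≥ 1 (shape–rate) is (a−1)/b = 32/8 ≈ 4.000.

λ̂_MAP = 4.000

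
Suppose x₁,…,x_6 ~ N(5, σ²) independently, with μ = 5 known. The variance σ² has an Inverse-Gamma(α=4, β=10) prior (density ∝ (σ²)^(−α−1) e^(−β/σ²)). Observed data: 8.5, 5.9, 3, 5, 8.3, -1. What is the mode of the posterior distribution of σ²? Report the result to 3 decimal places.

σ̂²_MAP = 5.247

Sum of squared deviations about the known mean: SS = (8.5−5)² + (5.9−5)² + (3−5)² + (5−5)² + (8.3−5)² + (-1−5)² = 63.95.
The Normal likelihood contributes (σ²)^(−n/2) exp(−SS/(2σ²)), so the posterior is Inverse-Gamma(α + n/2, β + SS/2) = Inverse-Gamma(7, 41.975).
The mode of Inverse-Gamma(a, b) is b/(a+1) = 41.975/8 ≈ 5.247.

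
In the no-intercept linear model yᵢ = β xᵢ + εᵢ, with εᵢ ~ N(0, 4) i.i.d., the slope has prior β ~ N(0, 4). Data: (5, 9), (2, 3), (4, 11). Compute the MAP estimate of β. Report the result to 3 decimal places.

β̂_MAP = 2.065

log p(β | y) = −Σ(yᵢ − βxᵢ)²/(2·4) − β²/(2·4) + const.
Setting the derivative to zero: Σxᵢ(yᵢ − βxᵢ)/4 − β/4 = 0, so β = Σxᵢyᵢ / (Σxᵢ² + σ²/τ²).
Σxᵢyᵢ = 5·9 + 2·3 + 4·11 = 95; Σxᵢ² = 45; σ²/τ² = 1.
β̂_MAP = 95 / (45 + 1) = 95/46 ≈ 2.065.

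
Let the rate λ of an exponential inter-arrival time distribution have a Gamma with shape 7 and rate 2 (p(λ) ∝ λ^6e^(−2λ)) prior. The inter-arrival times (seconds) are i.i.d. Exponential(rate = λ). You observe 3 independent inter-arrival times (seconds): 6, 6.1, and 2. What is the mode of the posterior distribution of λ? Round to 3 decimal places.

The Exponential(rate=λ) likelihood is ∝ λ^n e^(−λΣtᵢ). Here n = 3 and Σtᵢ = 6 + 6.1 + 2 = 14.1.
Posterior ∝ λ^6e^(−2λ) · λ^3e^(−14.1λ) = λ^9e^(−16.1λ), i.e. Gamma(10, 16.1).
Mode = (a−1)/b = 9/16.1 ≈ 0.559.

λ̂_MAP = 0.559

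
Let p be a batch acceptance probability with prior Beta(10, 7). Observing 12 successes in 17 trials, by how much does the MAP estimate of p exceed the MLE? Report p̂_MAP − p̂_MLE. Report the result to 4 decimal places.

MAP − MLE = -0.0496

Posterior is Beta(22, 12); MAP = (22−1)/(34−2) = 21/32 ≈ 0.65625.
MLE ignores the prior: p̂_MLE = k/n = 12/17 ≈ 0.70588.
Difference = 21/32 − 12/17 = -27/544 ≈ -0.0496.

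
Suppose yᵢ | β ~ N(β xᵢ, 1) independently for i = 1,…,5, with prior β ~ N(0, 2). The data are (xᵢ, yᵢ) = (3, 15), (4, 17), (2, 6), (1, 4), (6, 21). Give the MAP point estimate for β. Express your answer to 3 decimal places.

log p(β | y) = −Σ(yᵢ − βxᵢ)²/(2·1) − β²/(2·2) + const.
Setting the derivative to zero: Σxᵢ(yᵢ − βxᵢ)/1 − β/2 = 0, so β = Σxᵢyᵢ / (Σxᵢ² + σ²/τ²).
Σxᵢyᵢ = 3·15 + 4·17 + 2·6 + 1·4 + 6·21 = 255; Σxᵢ² = 66; σ²/τ² = 0.5.
β̂_MAP = 255 / (66 + 0.5) = 255/66.5 ≈ 3.835.

β̂_MAP = 3.835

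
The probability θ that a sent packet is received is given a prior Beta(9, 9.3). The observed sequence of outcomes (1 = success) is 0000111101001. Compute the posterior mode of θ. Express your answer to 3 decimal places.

Prior: Beta(9, 9.3).
Data: 6 successes in 13 trials (from the sequence). The binomial likelihood contributes θ^6(1−θ)^7, so the posterior is Beta(9+6, 9.3+7) = Beta(15, 16.3).
For Beta(a, b) with a, b > 1 the mode is (a−1)/(a+b−2) = 14/29.3 ≈ 0.478.

θ̂_MAP = 0.478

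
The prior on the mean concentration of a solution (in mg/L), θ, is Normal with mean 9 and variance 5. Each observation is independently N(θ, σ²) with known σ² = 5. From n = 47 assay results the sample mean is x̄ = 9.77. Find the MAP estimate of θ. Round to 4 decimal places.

θ̂_MAP = 9.7540

n = 47, x̄ = 9.77.
For a Normal prior and Normal likelihood with known variance, the posterior is Normal; its mode equals its mean, the precision-weighted average.
Prior precision 1/σ₀² = 1/5 = 0.2; data precision n/σ² = 47/5 = 9.4.
θ̂ = (0.2·9 + 9.4·9.77) / (0.2 + 9.4) = 93.638/9.6 = 46819/4800 ≈ 9.7540.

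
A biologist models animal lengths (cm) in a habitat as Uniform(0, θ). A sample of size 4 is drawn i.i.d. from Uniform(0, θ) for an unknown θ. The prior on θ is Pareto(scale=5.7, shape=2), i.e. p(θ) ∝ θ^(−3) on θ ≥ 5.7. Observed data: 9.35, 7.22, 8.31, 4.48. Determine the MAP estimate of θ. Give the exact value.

θ̂_MAP = 9.35

The Uniform(0, θ) likelihood is θ^(−n) for θ ≥ max(xᵢ), zero otherwise. Here max(xᵢ) = 9.35.
Posterior ∝ θ^(−3) · θ^(−4) = θ^(−7) on θ ≥ max(5.7, 9.35) = 9.35.
This density is strictly decreasing in θ, so the posterior mode lies at the lower boundary of the support.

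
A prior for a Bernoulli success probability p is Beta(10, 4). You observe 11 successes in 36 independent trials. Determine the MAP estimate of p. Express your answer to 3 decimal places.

Prior: Beta(10, 4).
Data: 11 successes in 36 trials. The binomial likelihood contributes p^11(1−p)^25, so the posterior is Beta(10+11, 4+25) = Beta(21, 29).
For Beta(a, b) with a, b > 1 the mode is (a−1)/(a+b−2) = 20/48 ≈ 0.417.

p̂_MAP = 0.417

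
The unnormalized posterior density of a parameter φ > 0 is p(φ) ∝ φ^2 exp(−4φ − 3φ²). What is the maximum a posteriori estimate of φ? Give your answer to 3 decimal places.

φ̂_MAP = 0.333

ℓ'(φ) = 2/φ − 4 − 6φ. Setting this to zero and multiplying by φ: 6φ² + 4φ − 2 = 0.
φ = (−4 + √(4² + 4·6·2)) / (2·6) = (−4 + √64) / 12 = (−4 + 8)/12 = 1/3.
ℓ''(φ) = −2/φ² − 6 < 0, confirming a maximum.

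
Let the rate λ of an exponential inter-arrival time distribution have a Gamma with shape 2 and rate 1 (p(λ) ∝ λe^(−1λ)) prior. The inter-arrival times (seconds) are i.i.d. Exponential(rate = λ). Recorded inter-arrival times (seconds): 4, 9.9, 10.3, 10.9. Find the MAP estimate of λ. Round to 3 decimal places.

The Exponential(rate=λ) likelihood is ∝ λ^n e^(−λΣtᵢ). Here n = 4 and Σtᵢ = 4 + 9.9 + 10.3 + 10.9 = 35.1.
Posterior ∝ λe^(−1λ) · λ^4e^(−35.1λ) = λ^5e^(−36.1λ), i.e. Gamma(6, 36.1).
Mode = (a−1)/b = 5/36.1 ≈ 0.139.

λ̂_MAP = 0.139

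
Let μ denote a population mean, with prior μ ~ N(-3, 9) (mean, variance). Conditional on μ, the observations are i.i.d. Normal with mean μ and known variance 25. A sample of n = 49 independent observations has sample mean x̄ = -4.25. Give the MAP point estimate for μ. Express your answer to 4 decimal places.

n = 49, x̄ = -4.25.
For a Normal prior and Normal likelihood with known variance, the posterior is Normal; its mode equals its mean, the precision-weighted average.
Prior precision 1/σ₀² = 1/9; data precision n/σ² = 49/25 = 1.96.
μ̂ = ((1/9)·(-3) + 1.96·(-4.25)) / (1/9 + 1.96) = (-2599/300)/(466/225) = -7797/1864 ≈ -4.1829.

μ̂_MAP = -4.1829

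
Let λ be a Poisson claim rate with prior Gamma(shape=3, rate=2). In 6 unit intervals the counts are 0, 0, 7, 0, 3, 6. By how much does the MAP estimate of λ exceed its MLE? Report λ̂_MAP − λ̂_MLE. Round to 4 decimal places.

MAP − MLE = -0.4167

Σxᵢ = 16. Posterior is Gamma(19, 8); MAP = (19−1)/8 = 18/8 ≈ 2.25000.
MLE = x̄ = 16/6 ≈ 2.66667.
Difference = 18/8 − 16/6 = -5/12 ≈ -0.4167.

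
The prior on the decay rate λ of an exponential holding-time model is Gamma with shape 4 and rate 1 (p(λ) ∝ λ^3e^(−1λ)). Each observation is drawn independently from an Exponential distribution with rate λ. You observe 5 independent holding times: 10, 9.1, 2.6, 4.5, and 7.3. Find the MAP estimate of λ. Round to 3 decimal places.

The Exponential(rate=λ) likelihood is ∝ λ^n e^(−λΣtᵢ). Here n = 5 and Σtᵢ = 10 + 9.1 + 2.6 + 4.5 + 7.3 = 33.5.
Posterior ∝ λ^3e^(−1λ) · λ^5e^(−33.5λ) = λ^8e^(−34.5λ), i.e. Gamma(9, 34.5).
Mode = (a−1)/b = 8/34.5 ≈ 0.232.

λ̂_MAP = 0.232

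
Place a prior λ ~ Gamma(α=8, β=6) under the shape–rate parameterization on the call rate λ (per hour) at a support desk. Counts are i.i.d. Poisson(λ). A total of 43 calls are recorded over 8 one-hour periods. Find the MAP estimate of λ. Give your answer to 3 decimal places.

Σxᵢ = 43, n = 8.
Posterior ∝ λ^7e^(−6λ) · λ^43e^(−8λ) = λ^50e^(−14λ), i.e. Gamma(shape=51, rate=14).
The mode of a Gamma(a, b) with a ≥ 1 (shape–rate) is (a−1)/b = 50/14 ≈ 3.571.

λ̂_MAP = 3.571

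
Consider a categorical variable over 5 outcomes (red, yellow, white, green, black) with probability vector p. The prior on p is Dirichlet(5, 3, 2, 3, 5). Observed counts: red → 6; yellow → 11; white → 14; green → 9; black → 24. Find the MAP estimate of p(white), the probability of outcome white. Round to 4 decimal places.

The posterior is Dirichlet(αᵢ + nᵢ) = Dirichlet(11, 14, 16, 12, 29).
For a Dirichlet(a₁,…,a_K) with all aᵢ > 1, the mode has j-th component (aⱼ − 1)/(Σaᵢ − K).
Here Σaᵢ = 82 and K = 5, so p(white) = (16 − 1)/(82 − 5) = 15/77 ≈ 0.1948.

MAP estimate of p(white) = 0.1948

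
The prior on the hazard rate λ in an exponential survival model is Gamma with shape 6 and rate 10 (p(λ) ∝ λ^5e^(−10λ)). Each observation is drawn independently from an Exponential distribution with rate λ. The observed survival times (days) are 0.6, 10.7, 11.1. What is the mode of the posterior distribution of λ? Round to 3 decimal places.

λ̂_MAP = 0.247

The Exponential(rate=λ) likelihood is ∝ λ^n e^(−λΣtᵢ). Here n = 3 and Σtᵢ = 0.6 + 10.7 + 11.1 = 22.4.
Posterior ∝ λ^5e^(−10λ) · λ^3e^(−22.4λ) = λ^8e^(−32.4λ), i.e. Gamma(9, 32.4).
Mode = (a−1)/b = 8/32.4 ≈ 0.247.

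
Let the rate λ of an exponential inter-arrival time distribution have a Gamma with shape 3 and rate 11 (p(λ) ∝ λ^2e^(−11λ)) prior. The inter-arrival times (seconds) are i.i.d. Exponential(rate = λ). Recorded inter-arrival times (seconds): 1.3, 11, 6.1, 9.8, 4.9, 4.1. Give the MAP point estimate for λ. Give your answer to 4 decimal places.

The Exponential(rate=λ) likelihood is ∝ λ^n e^(−λΣtᵢ). Here n = 6 and Σtᵢ = 1.3 + 11 + 6.1 + 9.8 + 4.9 + 4.1 = 37.2.
Posterior ∝ λ^2e^(−11λ) · λ^6e^(−37.2λ) = λ^8e^(−48.2λ), i.e. Gamma(9, 48.2).
Mode = (a−1)/b = 8/48.2 ≈ 0.1660.

λ̂_MAP = 0.1660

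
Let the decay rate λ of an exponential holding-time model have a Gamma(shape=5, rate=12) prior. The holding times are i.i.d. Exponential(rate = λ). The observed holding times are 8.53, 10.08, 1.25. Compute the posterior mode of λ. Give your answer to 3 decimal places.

The Exponential(rate=λ) likelihood is ∝ λ^n e^(−λΣtᵢ). Here n = 3 and Σtᵢ = 8.53 + 10.08 + 1.25 = 19.86.
Posterior ∝ λ^4e^(−12λ) · λ^3e^(−19.86λ) = λ^7e^(−31.86λ), i.e. Gamma(8, 31.86).
Mode = (a−1)/b = 7/31.86 ≈ 0.220.

λ̂_MAP = 0.220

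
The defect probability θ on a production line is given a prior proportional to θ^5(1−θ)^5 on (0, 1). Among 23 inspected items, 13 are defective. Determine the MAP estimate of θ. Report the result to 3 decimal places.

The prior density ∝ θ^5(1−θ)^5 is the kernel of Beta(6, 6).
Data: 13 successes in 23 trials. The binomial likelihood contributes θ^13(1−θ)^10, so the posterior is Beta(6+13, 6+10) = Beta(19, 16).
For Beta(a, b) with a, b > 1 the mode is (a−1)/(a+b−2) = 18/33 ≈ 0.545.

θ̂_MAP = 0.545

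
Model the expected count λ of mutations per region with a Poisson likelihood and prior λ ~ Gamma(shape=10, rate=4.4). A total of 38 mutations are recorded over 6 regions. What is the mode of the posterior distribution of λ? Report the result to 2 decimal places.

Σxᵢ = 38, n = 6.
Posterior ∝ λ^9e^(−4.4λ) · λ^38e^(−6λ) = λ^47e^(−10.4λ), i.e. Gamma(shape=48, rate=10.4).
The mode of a Gamma(a, b) with a ≥ 1 (shape–rate) is (a−1)/b = 47/10.4 ≈ 4.52.

λ̂_MAP = 4.52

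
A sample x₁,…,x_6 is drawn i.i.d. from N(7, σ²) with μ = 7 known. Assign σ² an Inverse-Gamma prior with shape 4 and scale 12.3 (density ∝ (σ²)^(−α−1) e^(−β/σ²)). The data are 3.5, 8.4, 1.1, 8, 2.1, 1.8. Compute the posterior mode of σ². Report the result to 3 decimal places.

σ̂²_MAP = 7.854

Sum of squared deviations about the known mean: SS = (3.5−7)² + (8.4−7)² + (1.1−7)² + (8−7)² + (2.1−7)² + (1.8−7)² = 101.07.
The Normal likelihood contributes (σ²)^(−n/2) exp(−SS/(2σ²)), so the posterior is Inverse-Gamma(α + n/2, β + SS/2) = Inverse-Gamma(7, 62.835).
The mode of Inverse-Gamma(a, b) is b/(a+1) = 62.835/8 ≈ 7.854.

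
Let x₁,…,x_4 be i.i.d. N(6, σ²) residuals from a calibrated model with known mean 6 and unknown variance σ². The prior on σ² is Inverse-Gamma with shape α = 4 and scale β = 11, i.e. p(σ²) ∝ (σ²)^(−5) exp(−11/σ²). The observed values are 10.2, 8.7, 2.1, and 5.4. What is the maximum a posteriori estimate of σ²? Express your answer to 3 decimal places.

σ̂²_MAP = 4.464

Sum of squared deviations about the known mean: SS = (10.2−6)² + (8.7−6)² + (2.1−6)² + (5.4−6)² = 40.5.
The Normal likelihood contributes (σ²)^(−n/2) exp(−SS/(2σ²)), so the posterior is Inverse-Gamma(α + n/2, β + SS/2) = Inverse-Gamma(6, 31.25).
The mode of Inverse-Gamma(a, b) is b/(a+1) = 31.25/7 ≈ 4.464.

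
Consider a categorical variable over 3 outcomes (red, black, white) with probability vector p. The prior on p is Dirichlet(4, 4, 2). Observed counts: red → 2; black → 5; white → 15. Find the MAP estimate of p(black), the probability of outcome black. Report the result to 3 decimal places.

The posterior is Dirichlet(αᵢ + nᵢ) = Dirichlet(6, 9, 17).
For a Dirichlet(a₁,…,a_K) with all aᵢ > 1, the mode has j-th component (aⱼ − 1)/(Σaᵢ − K).
Here Σaᵢ = 32 and K = 3, so p(black) = (9 − 1)/(32 − 3) = 8/29 ≈ 0.276.

MAP estimate of p(black) = 0.276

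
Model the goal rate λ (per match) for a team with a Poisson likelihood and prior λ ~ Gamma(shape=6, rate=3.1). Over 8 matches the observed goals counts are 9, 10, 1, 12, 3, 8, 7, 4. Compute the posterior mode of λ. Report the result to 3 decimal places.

λ̂_MAP = 5.315

Σxᵢ = 9+10+1+12+3+8+7+4 = 54, with n = 8.
Posterior ∝ λ^5e^(−3.1λ) · λ^54e^(−8λ) = λ^59e^(−11.1λ), i.e. Gamma(shape=60, rate=11.1).
The mode of a Gamma(a, b) with a ≥ 1 (shape–rate) is (a−1)/b = 59/11.1 ≈ 5.315.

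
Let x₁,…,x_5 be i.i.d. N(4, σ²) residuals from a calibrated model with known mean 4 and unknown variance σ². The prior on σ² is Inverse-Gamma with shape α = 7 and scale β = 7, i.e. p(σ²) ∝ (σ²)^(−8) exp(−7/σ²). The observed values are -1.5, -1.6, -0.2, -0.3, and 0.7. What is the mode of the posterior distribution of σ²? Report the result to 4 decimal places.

σ̂²_MAP = 5.8395

Sum of squared deviations about the known mean: SS = (-1.5−4)² + (-1.6−4)² + (-0.2−4)² + (-0.3−4)² + (0.7−4)² = 108.63.
The Normal likelihood contributes (σ²)^(−n/2) exp(−SS/(2σ²)), so the posterior is Inverse-Gamma(α + n/2, β + SS/2) = Inverse-Gamma(9.5, 61.315).
The mode of Inverse-Gamma(a, b) is b/(a+1) = 61.315/10.5 ≈ 5.8395.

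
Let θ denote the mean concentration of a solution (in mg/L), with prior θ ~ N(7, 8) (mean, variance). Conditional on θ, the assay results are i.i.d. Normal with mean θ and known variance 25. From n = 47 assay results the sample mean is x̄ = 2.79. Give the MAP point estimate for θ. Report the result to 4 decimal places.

n = 47, x̄ = 2.79.
For a Normal prior and Normal likelihood with known variance, the posterior is Normal; its mode equals its mean, the precision-weighted average.
Prior precision 1/σ₀² = 1/8 = 0.125; data precision n/σ² = 47/25 = 1.88.
θ̂ = (0.125·7 + 1.88·2.79) / (0.125 + 1.88) = 6.1202/2.005 = 30601/10025 ≈ 3.0525.

θ̂_MAP = 3.0525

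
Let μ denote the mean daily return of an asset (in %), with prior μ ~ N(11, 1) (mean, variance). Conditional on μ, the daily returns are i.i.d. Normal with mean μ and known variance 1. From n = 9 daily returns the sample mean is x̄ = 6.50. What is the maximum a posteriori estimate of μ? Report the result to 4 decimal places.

n = 9, x̄ = 6.50.
For a Normal prior and Normal likelihood with known variance, the posterior is Normal; its mode equals its mean, the precision-weighted average.
Prior precision 1/σ₀² = 1/1 = 1; data precision n/σ² = 9/1 = 9.
μ̂ = (1·11 + 9·6.5) / (1 + 9) = 69.5/10 = 6.9500.

μ̂_MAP = 6.9500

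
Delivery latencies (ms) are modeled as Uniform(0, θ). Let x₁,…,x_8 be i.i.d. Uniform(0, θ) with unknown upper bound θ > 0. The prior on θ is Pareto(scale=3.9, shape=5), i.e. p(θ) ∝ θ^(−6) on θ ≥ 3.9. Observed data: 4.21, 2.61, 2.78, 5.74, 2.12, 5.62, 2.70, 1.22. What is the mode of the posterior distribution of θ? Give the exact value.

The Uniform(0, θ) likelihood is θ^(−n) for θ ≥ max(xᵢ), zero otherwise. Here max(xᵢ) = 5.74.
Posterior ∝ θ^(−6) · θ^(−8) = θ^(−14) on θ ≥ max(3.9, 5.74) = 5.74.
This density is strictly decreasing in θ, so the posterior mode lies at the lower boundary of the support.

θ̂_MAP = 5.74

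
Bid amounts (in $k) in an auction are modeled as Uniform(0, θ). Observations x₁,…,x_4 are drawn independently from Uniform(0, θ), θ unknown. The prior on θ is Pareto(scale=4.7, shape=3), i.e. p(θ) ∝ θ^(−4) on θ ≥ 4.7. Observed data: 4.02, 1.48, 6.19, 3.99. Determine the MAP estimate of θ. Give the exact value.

θ̂_MAP = 6.19

The Uniform(0, θ) likelihood is θ^(−n) for θ ≥ max(xᵢ), zero otherwise. Here max(xᵢ) = 6.19.
Posterior ∝ θ^(−4) · θ^(−4) = θ^(−8) on θ ≥ max(4.7, 6.19) = 6.19.
This density is strictly decreasing in θ, so the posterior mode lies at the lower boundary of the support.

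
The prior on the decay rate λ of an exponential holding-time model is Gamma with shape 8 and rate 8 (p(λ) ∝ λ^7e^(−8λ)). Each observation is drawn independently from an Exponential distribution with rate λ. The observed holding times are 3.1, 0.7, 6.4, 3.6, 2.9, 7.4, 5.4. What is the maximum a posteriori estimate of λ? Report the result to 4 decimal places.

The Exponential(rate=λ) likelihood is ∝ λ^n e^(−λΣtᵢ). Here n = 7 and Σtᵢ = 3.1 + 0.7 + 6.4 + 3.6 + 2.9 + 7.4 + 5.4 = 29.5.
Posterior ∝ λ^7e^(−8λ) · λ^7e^(−29.5λ) = λ^14e^(−37.5λ), i.e. Gamma(15, 37.5).
Mode = (a−1)/b = 14/37.5 ≈ 0.3733.

λ̂_MAP = 0.3733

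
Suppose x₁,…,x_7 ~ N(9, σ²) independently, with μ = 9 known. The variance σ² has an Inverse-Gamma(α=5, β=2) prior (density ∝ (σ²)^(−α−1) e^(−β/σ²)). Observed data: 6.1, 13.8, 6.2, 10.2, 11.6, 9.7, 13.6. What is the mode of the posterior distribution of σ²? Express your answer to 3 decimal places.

Sum of squared deviations about the known mean: SS = (6.1−9)² + (13.8−9)² + (6.2−9)² + (10.2−9)² + (11.6−9)² + (9.7−9)² + (13.6−9)² = 69.14.
The Normal likelihood contributes (σ²)^(−n/2) exp(−SS/(2σ²)), so the posterior is Inverse-Gamma(α + n/2, β + SS/2) = Inverse-Gamma(8.5, 36.57).
The mode of Inverse-Gamma(a, b) is b/(a+1) = 36.57/9.5 ≈ 3.849.

σ̂²_MAP = 3.849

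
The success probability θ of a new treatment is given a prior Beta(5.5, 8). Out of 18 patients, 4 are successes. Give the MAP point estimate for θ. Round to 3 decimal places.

Prior: Beta(5.5, 8).
Data: 4 successes in 18 trials. The binomial likelihood contributes θ^4(1−θ)^14, so the posterior is Beta(5.5+4, 8+14) = Beta(9.5, 22).
For Beta(a, b) with a, b > 1 the mode is (a−1)/(a+b−2) = 8.5/29.5 ≈ 0.288.

θ̂_MAP = 0.288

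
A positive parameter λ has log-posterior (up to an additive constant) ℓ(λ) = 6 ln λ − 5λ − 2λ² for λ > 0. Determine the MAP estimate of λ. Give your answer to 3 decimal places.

λ̂_MAP = 0.750

ℓ'(λ) = 6/λ − 5 − 4λ. Setting this to zero and multiplying by λ: 4λ² + 5λ − 6 = 0.
λ = (−5 + √(5² + 4·4·6)) / (2·4) = (−5 + √121) / 8 = (−5 + 11)/8 = 3/4.
ℓ''(λ) = −6/λ² − 4 < 0, confirming a maximum.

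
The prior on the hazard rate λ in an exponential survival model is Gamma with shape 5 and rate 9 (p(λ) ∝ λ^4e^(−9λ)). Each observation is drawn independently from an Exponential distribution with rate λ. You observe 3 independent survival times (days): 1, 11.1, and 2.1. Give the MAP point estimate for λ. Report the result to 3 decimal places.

The Exponential(rate=λ) likelihood is ∝ λ^n e^(−λΣtᵢ). Here n = 3 and Σtᵢ = 1 + 11.1 + 2.1 = 14.2.
Posterior ∝ λ^4e^(−9λ) · λ^3e^(−14.2λ) = λ^7e^(−23.2λ), i.e. Gamma(8, 23.2).
Mode = (a−1)/b = 7/23.2 ≈ 0.302.

λ̂_MAP = 0.302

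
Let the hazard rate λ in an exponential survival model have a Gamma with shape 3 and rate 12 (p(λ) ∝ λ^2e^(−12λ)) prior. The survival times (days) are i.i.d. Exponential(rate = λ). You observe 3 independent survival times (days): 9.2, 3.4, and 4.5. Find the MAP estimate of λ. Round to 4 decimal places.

The Exponential(rate=λ) likelihood is ∝ λ^n e^(−λΣtᵢ). Here n = 3 and Σtᵢ = 9.2 + 3.4 + 4.5 = 17.1.
Posterior ∝ λ^2e^(−12λ) · λ^3e^(−17.1λ) = λ^5e^(−29.1λ), i.e. Gamma(6, 29.1).
Mode = (a−1)/b = 5/29.1 ≈ 0.1718.

λ̂_MAP = 0.1718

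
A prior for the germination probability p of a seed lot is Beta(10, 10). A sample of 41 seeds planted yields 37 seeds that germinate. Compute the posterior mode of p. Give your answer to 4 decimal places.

Prior: Beta(10, 10).
Data: 37 successes in 41 trials. The binomial likelihood contributes p^37(1−p)^4, so the posterior is Beta(10+37, 10+4) = Beta(47, 14).
For Beta(a, b) with a, b > 1 the mode is (a−1)/(a+b−2) = 46/59 ≈ 0.7797.

p̂_MAP = 0.7797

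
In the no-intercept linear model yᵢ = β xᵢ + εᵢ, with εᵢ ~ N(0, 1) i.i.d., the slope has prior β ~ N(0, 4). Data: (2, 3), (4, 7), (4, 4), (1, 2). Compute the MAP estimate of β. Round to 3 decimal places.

log p(β | y) = −Σ(yᵢ − βxᵢ)²/(2·1) − β²/(2·4) + const.
Setting the derivative to zero: Σxᵢ(yᵢ − βxᵢ)/1 − β/4 = 0, so β = Σxᵢyᵢ / (Σxᵢ² + σ²/τ²).
Σxᵢyᵢ = 2·3 + 4·7 + 4·4 + 1·2 = 52; Σxᵢ² = 37; σ²/τ² = 0.25.
β̂_MAP = 52 / (37 + 0.25) = 52/37.25 ≈ 1.396.

β̂_MAP = 1.396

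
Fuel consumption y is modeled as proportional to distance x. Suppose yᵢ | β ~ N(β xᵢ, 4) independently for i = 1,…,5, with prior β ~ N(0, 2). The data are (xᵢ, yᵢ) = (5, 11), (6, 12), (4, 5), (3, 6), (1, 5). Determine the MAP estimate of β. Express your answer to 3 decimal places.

log p(β | y) = −Σ(yᵢ − βxᵢ)²/(2·4) − β²/(2·2) + const.
Setting the derivative to zero: Σxᵢ(yᵢ − βxᵢ)/4 − β/2 = 0, so β = Σxᵢyᵢ / (Σxᵢ² + σ²/τ²).
Σxᵢyᵢ = 5·11 + 6·12 + 4·5 + 3·6 + 1·5 = 170; Σxᵢ² = 87; σ²/τ² = 2.
β̂_MAP = 170 / (87 + 2) = 170/89 ≈ 1.910.

β̂_MAP = 1.910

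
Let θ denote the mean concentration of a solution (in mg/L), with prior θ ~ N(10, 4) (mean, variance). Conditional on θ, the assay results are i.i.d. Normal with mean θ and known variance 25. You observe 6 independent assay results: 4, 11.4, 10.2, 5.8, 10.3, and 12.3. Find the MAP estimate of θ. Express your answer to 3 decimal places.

n = 6; x̄ = (4 + 11.4 + 10.2 + 5.8 + 10.3 + 12.3)/6 = 54/6 = 9.
For a Normal prior and Normal likelihood with known variance, the posterior is Normal; its mode equals its mean, the precision-weighted average.
Prior precision 1/σ₀² = 1/4 = 0.25; data precision n/σ² = 6/25 = 0.24.
θ̂ = (0.25·10 + 0.24·9) / (0.25 + 0.24) = 4.66/0.49 = 466/49 ≈ 9.510.

θ̂_MAP = 9.510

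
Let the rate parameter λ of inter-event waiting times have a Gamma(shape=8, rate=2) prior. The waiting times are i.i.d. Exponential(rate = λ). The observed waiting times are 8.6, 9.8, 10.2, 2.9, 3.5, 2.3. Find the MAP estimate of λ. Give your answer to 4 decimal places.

The Exponential(rate=λ) likelihood is ∝ λ^n e^(−λΣtᵢ). Here n = 6 and Σtᵢ = 8.6 + 9.8 + 10.2 + 2.9 + 3.5 + 2.3 = 37.3.
Posterior ∝ λ^7e^(−2λ) · λ^6e^(−37.3λ) = λ^13e^(−39.3λ), i.e. Gamma(14, 39.3).
Mode = (a−1)/b = 13/39.3 ≈ 0.3308.

λ̂_MAP = 0.3308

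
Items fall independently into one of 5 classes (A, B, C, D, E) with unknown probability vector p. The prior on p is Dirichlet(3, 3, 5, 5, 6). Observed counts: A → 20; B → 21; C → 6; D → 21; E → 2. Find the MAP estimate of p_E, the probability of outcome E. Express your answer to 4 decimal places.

The posterior is Dirichlet(αᵢ + nᵢ) = Dirichlet(23, 24, 11, 26, 8).
For a Dirichlet(a₁,…,a_K) with all aᵢ > 1, the mode has j-th component (aⱼ − 1)/(Σaᵢ − K).
Here Σaᵢ = 92 and K = 5, so p_E = (8 − 1)/(92 − 5) = 7/87 ≈ 0.0805.

MAP estimate of p_E = 0.0805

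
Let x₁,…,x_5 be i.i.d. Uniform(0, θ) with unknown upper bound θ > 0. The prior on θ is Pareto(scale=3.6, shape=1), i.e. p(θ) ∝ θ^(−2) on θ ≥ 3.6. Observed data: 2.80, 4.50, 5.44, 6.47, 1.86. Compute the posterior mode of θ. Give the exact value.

θ̂_MAP = 6.47

The Uniform(0, θ) likelihood is θ^(−n) for θ ≥ max(xᵢ), zero otherwise. Here max(xᵢ) = 6.47.
Posterior ∝ θ^(−2) · θ^(−5) = θ^(−7) on θ ≥ max(3.6, 6.47) = 6.47.
This density is strictly decreasing in θ, so the posterior mode lies at the lower boundary of the support.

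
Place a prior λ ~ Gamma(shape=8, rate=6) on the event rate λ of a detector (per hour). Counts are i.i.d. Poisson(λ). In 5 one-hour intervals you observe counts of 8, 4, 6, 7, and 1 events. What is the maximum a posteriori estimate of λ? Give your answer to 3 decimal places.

λ̂_MAP = 3.000

Σxᵢ = 8+4+6+7+1 = 26, with n = 5.
Posterior ∝ λ^7e^(−6λ) · λ^26e^(−5λ) = λ^33e^(−11λ), i.e. Gamma(shape=34, rate=11).
The mode of a Gamma(a, b) with a ≥ 1 (shape–rate) is (a−1)/b = 33/11 ≈ 3.000.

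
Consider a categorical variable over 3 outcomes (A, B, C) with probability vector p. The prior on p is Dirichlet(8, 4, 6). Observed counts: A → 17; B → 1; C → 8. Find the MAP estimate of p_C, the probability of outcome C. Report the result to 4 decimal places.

MAP estimate of p_C = 0.3171

The posterior is Dirichlet(αᵢ + nᵢ) = Dirichlet(25, 5, 14).
For a Dirichlet(a₁,…,a_K) with all aᵢ > 1, the mode has j-th component (aⱼ − 1)/(Σaᵢ − K).
Here Σaᵢ = 44 and K = 3, so p_C = (14 − 1)/(44 − 3) = 13/41 ≈ 0.3171.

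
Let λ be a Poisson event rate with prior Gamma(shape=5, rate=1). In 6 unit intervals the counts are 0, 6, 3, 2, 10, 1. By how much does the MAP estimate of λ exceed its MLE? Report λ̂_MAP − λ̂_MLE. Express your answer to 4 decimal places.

Σxᵢ = 22. Posterior is Gamma(27, 7); MAP = (27−1)/7 = 26/7 ≈ 3.71429.
MLE = x̄ = 22/6 ≈ 3.66667.
Difference = 26/7 − 22/6 = 1/21 ≈ 0.0476.

MAP − MLE = 0.0476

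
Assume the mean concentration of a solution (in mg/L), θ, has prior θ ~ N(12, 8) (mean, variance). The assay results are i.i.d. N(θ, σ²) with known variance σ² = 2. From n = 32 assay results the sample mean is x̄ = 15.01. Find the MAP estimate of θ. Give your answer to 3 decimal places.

n = 32, x̄ = 15.01.
For a Normal prior and Normal likelihood with known variance, the posterior is Normal; its mode equals its mean, the precision-weighted average.
Prior precision 1/σ₀² = 1/8 = 0.125; data precision n/σ² = 32/2 = 16.
θ̂ = (0.125·12 + 16·15.01) / (0.125 + 16) = 241.66/16.125 = 1124/75 ≈ 14.987.

θ̂_MAP = 14.987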